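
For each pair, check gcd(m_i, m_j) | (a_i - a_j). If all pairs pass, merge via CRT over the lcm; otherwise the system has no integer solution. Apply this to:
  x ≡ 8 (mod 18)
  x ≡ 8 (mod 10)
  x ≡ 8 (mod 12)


Moduli 18, 10, 12 are not pairwise coprime, so CRT works modulo lcm(m_i) when all pairwise compatibility conditions hold.
Pairwise compatibility: gcd(m_i, m_j) must divide a_i - a_j for every pair.
Merge one congruence at a time:
  Start: x ≡ 8 (mod 18).
  Combine with x ≡ 8 (mod 10): gcd(18, 10) = 2; 8 - 8 = 0, which IS divisible by 2, so compatible.
    Write x = 8 + 18·t and substitute into x ≡ 8 (mod 10): 18·t ≡ 8 − 8 = 0 (mod 10).
    Divide the congruence (and modulus) by g = 2: 9·t ≡ 0 (mod 5).
    Reduce coefficients mod 5: 4·t ≡ 0 (mod 5).
    The inverse of 4 mod 5 is 4 (since 4·4 = 16 = 3·5 + 1), so t ≡ 4·0 = 0 ≡ 0 (mod 5).
    Then x = 8 + 18·0 = 8, valid modulo lcm(18, 10) = 90: x ≡ 8 (mod 90).
  Combine with x ≡ 8 (mod 12): gcd(90, 12) = 6; 8 - 8 = 0, which IS divisible by 6, so compatible.
    Write x = 8 + 90·t and substitute into x ≡ 8 (mod 12): 90·t ≡ 8 − 8 = 0 (mod 12).
    Divide the congruence (and modulus) by g = 6: 15·t ≡ 0 (mod 2).
    Reduce coefficients mod 2: 1·t ≡ 0 (mod 2).
    So t ≡ 0 (mod 2).
    Then x = 8 + 90·0 = 8, valid modulo lcm(90, 12) = 180: x ≡ 8 (mod 180).
Verify: 8 mod 18 = 8, 8 mod 10 = 8, 8 mod 12 = 8.

x ≡ 8 (mod 180).


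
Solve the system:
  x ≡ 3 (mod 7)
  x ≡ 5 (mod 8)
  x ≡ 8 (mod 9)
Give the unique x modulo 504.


Moduli 7, 8, 9 are pairwise coprime; by CRT there is a unique solution modulo M = 7 · 8 · 9 = 504.
Solve pairwise, accumulating the modulus:
  Start with x ≡ 3 (mod 7).
  Combine with x ≡ 5 (mod 8): since gcd(7, 8) = 1, we get a unique residue mod 56.
    Write x = 3 + 7·t and substitute into x ≡ 5 (mod 8): 7·t ≡ 5 − 3 = 2 (mod 8).
    The inverse of 7 mod 8 is 7 (since 7·7 = 49 = 6·8 + 1), so t ≡ 7·2 = 14 ≡ 6 (mod 8).
    Then x = 3 + 7·6 = 45, valid modulo lcm(7, 8) = 56: x ≡ 45 (mod 56).
  Combine with x ≡ 8 (mod 9): since gcd(56, 9) = 1, we get a unique residue mod 504.
    Write x = 45 + 56·t and substitute into x ≡ 8 (mod 9): 56·t ≡ 8 − 45 = -37 (mod 9).
    Reduce coefficients mod 9: 2·t ≡ 8 (mod 9).
    The inverse of 2 mod 9 is 5 (since 2·5 = 10 = 1·9 + 1), so t ≡ 5·8 = 40 ≡ 4 (mod 9).
    Then x = 45 + 56·4 = 269, valid modulo lcm(56, 9) = 504: x ≡ 269 (mod 504).
Verify: 269 mod 7 = 3 ✓, 269 mod 8 = 5 ✓, 269 mod 9 = 8 ✓.

x ≡ 269 (mod 504).


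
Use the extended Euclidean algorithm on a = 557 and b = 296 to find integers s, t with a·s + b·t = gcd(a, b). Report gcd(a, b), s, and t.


Euclidean algorithm on (557, 296) — divide until remainder is 0:
  557 = 1 · 296 + 261
  296 = 1 · 261 + 35
  261 = 7 · 35 + 16
  35 = 2 · 16 + 3
  16 = 5 · 3 + 1
  3 = 3 · 1 + 0
gcd(557, 296) = 1.
Track Bezout coefficients alongside the remainders: start with r₀ = 557 = a·1 + b·0 (s = 1, t = 0) and r₁ = 296 = a·0 + b·1 (s = 0, t = 1); each new remainder r_{k+1} = r_{k-1} − q_k·r_k inherits s_{k+1} = s_{k-1} − q_k·s_k, t_{k+1} = t_{k-1} − q_k·t_k, so r_k = a·s_k + b·t_k at every step:
  q = 1: r = 261, s = 1 − 1·0 = 1, t = 0 − 1·1 = -1  (check: 557·1 + 296·(-1) = 261)
  q = 1: r = 35, s = 0 − 1·1 = -1, t = 1 − 1·(-1) = 2  (check: 557·(-1) + 296·2 = 35)
  q = 7: r = 16, s = 1 − 7·(-1) = 8, t = -1 − 7·2 = -15  (check: 557·8 + 296·(-15) = 16)
  q = 2: r = 3, s = -1 − 2·8 = -17, t = 2 − 2·(-15) = 32  (check: 557·(-17) + 296·32 = 3)
  q = 5: r = 1, s = 8 − 5·(-17) = 93, t = -15 − 5·32 = -175  (check: 557·93 + 296·(-175) = 1)
The row with r = 1 (the gcd) gives the Bezout coefficients s = 93, t = -175.
Result: 557 · (93) + 296 · (-175) = 1.

gcd(557, 296) = 1; s = 93, t = -175 (check: 557·93 + 296·(-175) = 1).


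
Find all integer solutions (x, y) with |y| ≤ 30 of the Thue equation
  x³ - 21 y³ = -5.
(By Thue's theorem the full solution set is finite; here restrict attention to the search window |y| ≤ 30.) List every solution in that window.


The equation is x³ - 21y³ = -5. For fixed y, x³ = 21·y³ − 5, so a solution requires the RHS to be a perfect cube.
Strategy: iterate y from -30 to 30, compute RHS = 21·y³ − 5, and check whether it is a (positive or negative) perfect cube.
Check small values of y:
  y = 0: RHS = -5 is not a perfect cube.
  y = 1: RHS = 16 is not a perfect cube.
  y = -1: RHS = -26 is not a perfect cube.
  y = 2: RHS = 163 is not a perfect cube.
  y = -2: RHS = -173 is not a perfect cube.
  y = 3: RHS = 562 is not a perfect cube.
  y = -3: RHS = -572 is not a perfect cube.
Continuing the search up to |y| = 30 finds no solutions either.
No (x, y) in the scanned range satisfies the equation.

No integer solutions with |y| ≤ 30.


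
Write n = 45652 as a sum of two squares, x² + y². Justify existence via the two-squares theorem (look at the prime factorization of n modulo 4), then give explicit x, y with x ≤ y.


Step 1: Factor n = 45652 = 2^2 · 101 · 113.
Step 2: Check the mod-4 condition on each prime factor: 2 = 2 (special); 101 ≡ 1 (mod 4), exponent 1; 113 ≡ 1 (mod 4), exponent 1.
All primes ≡ 3 (mod 4) appear to even exponent (or don't appear), so by the two-squares theorem n IS expressible as a sum of two squares.
Step 3: Build a representation. Group n = k² · m with k = 2 and m = 101 · 113 = 11413 (a product of primes ≡ 1 (mod 4)); a representation of m scales to one of n via (k·x)² + (k·y)² = k²(x² + y²). Each prime p ≡ 1 (mod 4) is itself a sum of two squares; find a² by testing p − a² for a perfect square:
  101: 101 − 1² = 100 = 10² ⇒ 101 = 1² + 10².
  113: 113 − 1² = 112, 113 − 2² = 109, 113 − 3² = 104, 113 − 4² = 97, 113 − 5² = 88, 113 − 6² = 77, 113 − 7² = 64 = 8² ⇒ 113 = 7² + 8².
  Combine using the Brahmagupta–Fibonacci identity (a² + b²)(c² + d²) = (ac − bd)² + (ad + bc)² = (ac + bd)² + (ad − bc)²:
  101 · 113 = 11413: from (1² + 10²)(7² + 8²), take (1·7 − 10·8, 1·8 + 10·7) = (7 − 80, 8 + 70) = (-73, 78); dropping signs (only squares matter) gives (73, 78); check 73² + 78² = 5329 + 6084 = 11413 ✓.
  Scale by k = 2: (2·73, 2·78) = (146, 156).
Step 4: Order so x ≤ y and verify: 146² + 156² = 21316 + 24336 = 45652 = n. ✓

n = 45652 = 146² + 156² (one valid representation with x ≤ y).


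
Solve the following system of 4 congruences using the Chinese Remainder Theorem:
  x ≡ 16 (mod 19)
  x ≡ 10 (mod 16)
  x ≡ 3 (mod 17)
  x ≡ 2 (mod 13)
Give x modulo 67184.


Product of moduli M = 19 · 16 · 17 · 13 = 67184.
Merge one congruence at a time:
  Start: x ≡ 16 (mod 19).
  Combine with x ≡ 10 (mod 16); new modulus lcm = 304.
    Write x = 16 + 19·t and substitute into x ≡ 10 (mod 16): 19·t ≡ 10 − 16 = -6 (mod 16).
    Reduce coefficients mod 16: 3·t ≡ 10 (mod 16).
    The inverse of 3 mod 16 is 11 (since 3·11 = 33 = 2·16 + 1), so t ≡ 11·10 = 110 ≡ 14 (mod 16).
    Then x = 16 + 19·14 = 282, valid modulo lcm(19, 16) = 304: x ≡ 282 (mod 304).
  Combine with x ≡ 3 (mod 17); new modulus lcm = 5168.
    Write x = 282 + 304·t and substitute into x ≡ 3 (mod 17): 304·t ≡ 3 − 282 = -279 (mod 17).
    Reduce coefficients mod 17: 15·t ≡ 10 (mod 17).
    The inverse of 15 mod 17 is 8 (since 15·8 = 120 = 7·17 + 1), so t ≡ 8·10 = 80 ≡ 12 (mod 17).
    Then x = 282 + 304·12 = 3930, valid modulo lcm(304, 17) = 5168: x ≡ 3930 (mod 5168).
  Combine with x ≡ 2 (mod 13); new modulus lcm = 67184.
    Write x = 3930 + 5168·t and substitute into x ≡ 2 (mod 13): 5168·t ≡ 2 − 3930 = -3928 (mod 13).
    Reduce coefficients mod 13: 7·t ≡ 11 (mod 13).
    The inverse of 7 mod 13 is 2 (since 7·2 = 14 = 1·13 + 1), so t ≡ 2·11 = 22 ≡ 9 (mod 13).
    Then x = 3930 + 5168·9 = 50442, valid modulo lcm(5168, 13) = 67184: x ≡ 50442 (mod 67184).
Verify against each original: 50442 mod 19 = 16, 50442 mod 16 = 10, 50442 mod 17 = 3, 50442 mod 13 = 2.

x ≡ 50442 (mod 67184).


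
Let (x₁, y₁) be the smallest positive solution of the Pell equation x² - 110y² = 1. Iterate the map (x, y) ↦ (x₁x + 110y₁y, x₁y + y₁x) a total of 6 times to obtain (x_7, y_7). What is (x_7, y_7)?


Step 1: Find the fundamental solution (x₁, y₁) of x² - 110y² = 1.
  Expand √110 as a continued fraction. a₀ = ⌊√110⌋ = 10; iterate m_{k+1} = d_k·a_k − m_k, d_{k+1} = (110 − m_{k+1}²)/d_k, a_{k+1} = ⌊(a₀ + m_{k+1})/d_{k+1}⌋ (starting m₀ = 0, d₀ = 1), with convergents p_k = a_k·p_{k-1} + p_{k-2}, q_k = a_k·q_{k-1} + q_{k-2} (p₋₁ = 1, q₋₁ = 0):
  k = 0: a₀ = 10; p₀/q₀ = 10/1; p₀² − 110·q₀² = 100 − 110 = -10.
  k = 1: m = 10, d = 10, a = ⌊(10 + 10)/10⌋ = 2; p/q = (2·10 + 1)/(2·1 + 0) = 21/2; p² − 110·q² = 441 − 440 = 1.
  The first convergent with p² − 110·q² = 1 gives the fundamental solution (x₁, y₁) = (21, 2).
Step 2: Apply the recurrence (x_{n+1}, y_{n+1}) = (x₁x_n + 110y₁y_n, x₁y_n + y₁x_n) repeatedly.
  From (x_1, y_1) = (21, 2): x_2 = 21·21 + 110·2·2 = 881; y_2 = 21·2 + 2·21 = 84.
  From (x_2, y_2) = (881, 84): x_3 = 21·881 + 110·2·84 = 36981; y_3 = 21·84 + 2·881 = 3526.
  From (x_3, y_3) = (36981, 3526): x_4 = 21·36981 + 110·2·3526 = 1552321; y_4 = 21·3526 + 2·36981 = 148008.
  From (x_4, y_4) = (1552321, 148008): x_5 = 21·1552321 + 110·2·148008 = 65160501; y_5 = 21·148008 + 2·1552321 = 6212810.
  From (x_5, y_5) = (65160501, 6212810): x_6 = 21·65160501 + 110·2·6212810 = 2735188721; y_6 = 21·6212810 + 2·65160501 = 260790012.
  From (x_6, y_6) = (2735188721, 260790012): x_7 = 21·2735188721 + 110·2·260790012 = 114812765781; y_7 = 21·260790012 + 2·2735188721 = 10946967694.
Step 3: Verify x_7² - 110·y_7² = 13181971186282764539961 - 13181971186282764539960 = 1 (should be 1). ✓

(x_1, y_1) = (21, 2); (x_7, y_7) = (114812765781, 10946967694).


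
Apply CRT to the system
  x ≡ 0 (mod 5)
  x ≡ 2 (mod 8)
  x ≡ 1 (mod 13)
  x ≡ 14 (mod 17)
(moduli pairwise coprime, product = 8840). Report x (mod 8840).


Product of moduli M = 5 · 8 · 13 · 17 = 8840.
Merge one congruence at a time:
  Start: x ≡ 0 (mod 5).
  Combine with x ≡ 2 (mod 8); new modulus lcm = 40.
    Write x = 0 + 5·t and substitute into x ≡ 2 (mod 8): 5·t ≡ 2 − 0 = 2 (mod 8).
    The inverse of 5 mod 8 is 5 (since 5·5 = 25 = 3·8 + 1), so t ≡ 5·2 = 10 ≡ 2 (mod 8).
    Then x = 0 + 5·2 = 10, valid modulo lcm(5, 8) = 40: x ≡ 10 (mod 40).
  Combine with x ≡ 1 (mod 13); new modulus lcm = 520.
    Write x = 10 + 40·t and substitute into x ≡ 1 (mod 13): 40·t ≡ 1 − 10 = -9 (mod 13).
    Reduce coefficients mod 13: 1·t ≡ 4 (mod 13).
    So t ≡ 4 (mod 13).
    Then x = 10 + 40·4 = 170, valid modulo lcm(40, 13) = 520: x ≡ 170 (mod 520).
  Combine with x ≡ 14 (mod 17); new modulus lcm = 8840.
    Write x = 170 + 520·t and substitute into x ≡ 14 (mod 17): 520·t ≡ 14 − 170 = -156 (mod 17).
    Reduce coefficients mod 17: 10·t ≡ 14 (mod 17).
    The inverse of 10 mod 17 is 12 (since 10·12 = 120 = 7·17 + 1), so t ≡ 12·14 = 168 ≡ 15 (mod 17).
    Then x = 170 + 520·15 = 7970, valid modulo lcm(520, 17) = 8840: x ≡ 7970 (mod 8840).
Verify against each original: 7970 mod 5 = 0, 7970 mod 8 = 2, 7970 mod 13 = 1, 7970 mod 17 = 14.

x ≡ 7970 (mod 8840).


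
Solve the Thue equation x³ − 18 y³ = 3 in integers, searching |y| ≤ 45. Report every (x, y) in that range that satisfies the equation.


The equation is x³ - 18y³ = 3. For fixed y, x³ = 18·y³ + 3, so a solution requires the RHS to be a perfect cube.
Strategy: iterate y from -45 to 45, compute RHS = 18·y³ + 3, and check whether it is a (positive or negative) perfect cube.
Check small values of y:
  y = 0: RHS = 3 is not a perfect cube.
  y = 1: RHS = 21 is not a perfect cube.
  y = -1: RHS = -15 is not a perfect cube.
  y = 2: RHS = 147 is not a perfect cube.
  y = -2: RHS = -141 is not a perfect cube.
  y = 3: RHS = 489 is not a perfect cube.
  y = -3: RHS = -483 is not a perfect cube.
Continuing the search up to |y| = 45 finds no solutions either.
No (x, y) in the scanned range satisfies the equation.

No integer solutions with |y| ≤ 45.


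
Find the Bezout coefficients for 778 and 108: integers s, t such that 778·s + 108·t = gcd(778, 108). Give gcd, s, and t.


Euclidean algorithm on (778, 108) — divide until remainder is 0:
  778 = 7 · 108 + 22
  108 = 4 · 22 + 20
  22 = 1 · 20 + 2
  20 = 10 · 2 + 0
gcd(778, 108) = 2.
Track Bezout coefficients alongside the remainders: start with r₀ = 778 = a·1 + b·0 (s = 1, t = 0) and r₁ = 108 = a·0 + b·1 (s = 0, t = 1); each new remainder r_{k+1} = r_{k-1} − q_k·r_k inherits s_{k+1} = s_{k-1} − q_k·s_k, t_{k+1} = t_{k-1} − q_k·t_k, so r_k = a·s_k + b·t_k at every step:
  q = 7: r = 22, s = 1 − 7·0 = 1, t = 0 − 7·1 = -7  (check: 778·1 + 108·(-7) = 22)
  q = 4: r = 20, s = 0 − 4·1 = -4, t = 1 − 4·(-7) = 29  (check: 778·(-4) + 108·29 = 20)
  q = 1: r = 2, s = 1 − 1·(-4) = 5, t = -7 − 1·29 = -36  (check: 778·5 + 108·(-36) = 2)
The row with r = 2 (the gcd) gives the Bezout coefficients s = 5, t = -36.
Result: 778 · (5) + 108 · (-36) = 2.

gcd(778, 108) = 2; s = 5, t = -36 (check: 778·5 + 108·(-36) = 2).


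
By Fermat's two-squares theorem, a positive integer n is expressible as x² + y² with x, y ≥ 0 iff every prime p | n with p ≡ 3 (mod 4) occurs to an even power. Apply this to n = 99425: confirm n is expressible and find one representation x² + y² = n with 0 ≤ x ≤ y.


Step 1: Factor n = 99425 = 5^2 · 41 · 97.
Step 2: Check the mod-4 condition on each prime factor: 5 ≡ 1 (mod 4), exponent 2; 41 ≡ 1 (mod 4), exponent 1; 97 ≡ 1 (mod 4), exponent 1.
All primes ≡ 3 (mod 4) appear to even exponent (or don't appear), so by the two-squares theorem n IS expressible as a sum of two squares.
Step 3: Build a representation. Group n = k² · m with k = 5 and m = 41 · 97 = 3977 (a product of primes ≡ 1 (mod 4)); a representation of m scales to one of n via (k·x)² + (k·y)² = k²(x² + y²). Each prime p ≡ 1 (mod 4) is itself a sum of two squares; find a² by testing p − a² for a perfect square:
  41: 41 − 1² = 40, 41 − 2² = 37, 41 − 3² = 32, 41 − 4² = 25 = 5² ⇒ 41 = 4² + 5².
  97: 97 − 1² = 96, 97 − 2² = 93, 97 − 3² = 88, 97 − 4² = 81 = 9² ⇒ 97 = 4² + 9².
  Combine using the Brahmagupta–Fibonacci identity (a² + b²)(c² + d²) = (ac − bd)² + (ad + bc)² = (ac + bd)² + (ad − bc)²:
  41 · 97 = 3977: from (4² + 5²)(4² + 9²), take (4·4 − 5·9, 4·9 + 5·4) = (16 − 45, 36 + 20) = (-29, 56); dropping signs (only squares matter) gives (29, 56); check 29² + 56² = 841 + 3136 = 3977 ✓.
  Scale by k = 5: (5·29, 5·56) = (145, 280).
Step 4: Order so x ≤ y and verify: 145² + 280² = 21025 + 78400 = 99425 = n. ✓

n = 99425 = 145² + 280² (one valid representation with x ≤ y).


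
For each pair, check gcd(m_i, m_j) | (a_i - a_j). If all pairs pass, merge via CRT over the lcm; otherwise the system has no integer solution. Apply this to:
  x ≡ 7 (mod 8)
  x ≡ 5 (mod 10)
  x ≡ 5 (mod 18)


Moduli 8, 10, 18 are not pairwise coprime, so CRT works modulo lcm(m_i) when all pairwise compatibility conditions hold.
Pairwise compatibility: gcd(m_i, m_j) must divide a_i - a_j for every pair.
Merge one congruence at a time:
  Start: x ≡ 7 (mod 8).
  Combine with x ≡ 5 (mod 10): gcd(8, 10) = 2; 5 - 7 = -2, which IS divisible by 2, so compatible.
    Write x = 7 + 8·t and substitute into x ≡ 5 (mod 10): 8·t ≡ 5 − 7 = -2 (mod 10).
    Divide the congruence (and modulus) by g = 2: 4·t ≡ -1 (mod 5).
    Reduce coefficients mod 5: 4·t ≡ 4 (mod 5).
    The inverse of 4 mod 5 is 4 (since 4·4 = 16 = 3·5 + 1), so t ≡ 4·4 = 16 ≡ 1 (mod 5).
    Then x = 7 + 8·1 = 15, valid modulo lcm(8, 10) = 40: x ≡ 15 (mod 40).
  Combine with x ≡ 5 (mod 18): gcd(40, 18) = 2; 5 - 15 = -10, which IS divisible by 2, so compatible.
    Write x = 15 + 40·t and substitute into x ≡ 5 (mod 18): 40·t ≡ 5 − 15 = -10 (mod 18).
    Divide the congruence (and modulus) by g = 2: 20·t ≡ -5 (mod 9).
    Reduce coefficients mod 9: 2·t ≡ 4 (mod 9).
    The inverse of 2 mod 9 is 5 (since 2·5 = 10 = 1·9 + 1), so t ≡ 5·4 = 20 ≡ 2 (mod 9).
    Then x = 15 + 40·2 = 95, valid modulo lcm(40, 18) = 360: x ≡ 95 (mod 360).
Verify: 95 mod 8 = 7, 95 mod 10 = 5, 95 mod 18 = 5.

x ≡ 95 (mod 360).


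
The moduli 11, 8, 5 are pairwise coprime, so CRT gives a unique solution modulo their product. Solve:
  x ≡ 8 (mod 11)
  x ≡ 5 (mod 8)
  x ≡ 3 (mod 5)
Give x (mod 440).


Moduli 11, 8, 5 are pairwise coprime; by CRT there is a unique solution modulo M = 11 · 8 · 5 = 440.
Solve pairwise, accumulating the modulus:
  Start with x ≡ 8 (mod 11).
  Combine with x ≡ 5 (mod 8): since gcd(11, 8) = 1, we get a unique residue mod 88.
    Write x = 8 + 11·t and substitute into x ≡ 5 (mod 8): 11·t ≡ 5 − 8 = -3 (mod 8).
    Reduce coefficients mod 8: 3·t ≡ 5 (mod 8).
    The inverse of 3 mod 8 is 3 (since 3·3 = 9 = 1·8 + 1), so t ≡ 3·5 = 15 ≡ 7 (mod 8).
    Then x = 8 + 11·7 = 85, valid modulo lcm(11, 8) = 88: x ≡ 85 (mod 88).
  Combine with x ≡ 3 (mod 5): since gcd(88, 5) = 1, we get a unique residue mod 440.
    Write x = 85 + 88·t and substitute into x ≡ 3 (mod 5): 88·t ≡ 3 − 85 = -82 (mod 5).
    Reduce coefficients mod 5: 3·t ≡ 3 (mod 5).
    The inverse of 3 mod 5 is 2 (since 3·2 = 6 = 1·5 + 1), so t ≡ 2·3 = 6 ≡ 1 (mod 5).
    Then x = 85 + 88·1 = 173, valid modulo lcm(88, 5) = 440: x ≡ 173 (mod 440).
Verify: 173 mod 11 = 8 ✓, 173 mod 8 = 5 ✓, 173 mod 5 = 3 ✓.

x ≡ 173 (mod 440).


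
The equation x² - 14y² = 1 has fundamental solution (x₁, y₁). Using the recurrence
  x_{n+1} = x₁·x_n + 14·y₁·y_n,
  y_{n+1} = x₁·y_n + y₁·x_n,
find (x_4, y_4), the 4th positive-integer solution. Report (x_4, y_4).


Step 1: Find the fundamental solution (x₁, y₁) of x² - 14y² = 1.
  Expand √14 as a continued fraction. a₀ = ⌊√14⌋ = 3; iterate m_{k+1} = d_k·a_k − m_k, d_{k+1} = (14 − m_{k+1}²)/d_k, a_{k+1} = ⌊(a₀ + m_{k+1})/d_{k+1}⌋ (starting m₀ = 0, d₀ = 1), with convergents p_k = a_k·p_{k-1} + p_{k-2}, q_k = a_k·q_{k-1} + q_{k-2} (p₋₁ = 1, q₋₁ = 0):
  k = 0: a₀ = 3; p₀/q₀ = 3/1; p₀² − 14·q₀² = 9 − 14 = -5.
  k = 1: m = 3, d = 5, a = ⌊(3 + 3)/5⌋ = 1; p/q = (1·3 + 1)/(1·1 + 0) = 4/1; p² − 14·q² = 16 − 14 = 2.
  k = 2: m = 2, d = 2, a = ⌊(3 + 2)/2⌋ = 2; p/q = (2·4 + 3)/(2·1 + 1) = 11/3; p² − 14·q² = 121 − 126 = -5.
  k = 3: m = 2, d = 5, a = ⌊(3 + 2)/5⌋ = 1; p/q = (1·11 + 4)/(1·3 + 1) = 15/4; p² − 14·q² = 225 − 224 = 1.
  The first convergent with p² − 14·q² = 1 gives the fundamental solution (x₁, y₁) = (15, 4).
Step 2: Apply the recurrence (x_{n+1}, y_{n+1}) = (x₁x_n + 14y₁y_n, x₁y_n + y₁x_n) repeatedly.
  From (x_1, y_1) = (15, 4): x_2 = 15·15 + 14·4·4 = 449; y_2 = 15·4 + 4·15 = 120.
  From (x_2, y_2) = (449, 120): x_3 = 15·449 + 14·4·120 = 13455; y_3 = 15·120 + 4·449 = 3596.
  From (x_3, y_3) = (13455, 3596): x_4 = 15·13455 + 14·4·3596 = 403201; y_4 = 15·3596 + 4·13455 = 107760.
Step 3: Verify x_4² - 14·y_4² = 162571046401 - 162571046400 = 1 (should be 1). ✓

(x_1, y_1) = (15, 4); (x_4, y_4) = (403201, 107760).


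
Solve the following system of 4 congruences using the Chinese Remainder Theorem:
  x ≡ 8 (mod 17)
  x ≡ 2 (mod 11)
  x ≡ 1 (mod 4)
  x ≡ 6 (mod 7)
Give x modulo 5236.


Product of moduli M = 17 · 11 · 4 · 7 = 5236.
Merge one congruence at a time:
  Start: x ≡ 8 (mod 17).
  Combine with x ≡ 2 (mod 11); new modulus lcm = 187.
    Write x = 8 + 17·t and substitute into x ≡ 2 (mod 11): 17·t ≡ 2 − 8 = -6 (mod 11).
    Reduce coefficients mod 11: 6·t ≡ 5 (mod 11).
    The inverse of 6 mod 11 is 2 (since 6·2 = 12 = 1·11 + 1), so t ≡ 2·5 = 10 ≡ 10 (mod 11).
    Then x = 8 + 17·10 = 178, valid modulo lcm(17, 11) = 187: x ≡ 178 (mod 187).
  Combine with x ≡ 1 (mod 4); new modulus lcm = 748.
    Write x = 178 + 187·t and substitute into x ≡ 1 (mod 4): 187·t ≡ 1 − 178 = -177 (mod 4).
    Reduce coefficients mod 4: 3·t ≡ 3 (mod 4).
    The inverse of 3 mod 4 is 3 (since 3·3 = 9 = 2·4 + 1), so t ≡ 3·3 = 9 ≡ 1 (mod 4).
    Then x = 178 + 187·1 = 365, valid modulo lcm(187, 4) = 748: x ≡ 365 (mod 748).
  Combine with x ≡ 6 (mod 7); new modulus lcm = 5236.
    Write x = 365 + 748·t and substitute into x ≡ 6 (mod 7): 748·t ≡ 6 − 365 = -359 (mod 7).
    Reduce coefficients mod 7: 6·t ≡ 5 (mod 7).
    The inverse of 6 mod 7 is 6 (since 6·6 = 36 = 5·7 + 1), so t ≡ 6·5 = 30 ≡ 2 (mod 7).
    Then x = 365 + 748·2 = 1861, valid modulo lcm(748, 7) = 5236: x ≡ 1861 (mod 5236).
Verify against each original: 1861 mod 17 = 8, 1861 mod 11 = 2, 1861 mod 4 = 1, 1861 mod 7 = 6.

x ≡ 1861 (mod 5236).


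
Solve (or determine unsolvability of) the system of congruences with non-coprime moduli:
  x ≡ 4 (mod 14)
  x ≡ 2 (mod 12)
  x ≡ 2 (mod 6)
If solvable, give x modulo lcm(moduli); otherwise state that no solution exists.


Moduli 14, 12, 6 are not pairwise coprime, so CRT works modulo lcm(m_i) when all pairwise compatibility conditions hold.
Pairwise compatibility: gcd(m_i, m_j) must divide a_i - a_j for every pair.
Merge one congruence at a time:
  Start: x ≡ 4 (mod 14).
  Combine with x ≡ 2 (mod 12): gcd(14, 12) = 2; 2 - 4 = -2, which IS divisible by 2, so compatible.
    Write x = 4 + 14·t and substitute into x ≡ 2 (mod 12): 14·t ≡ 2 − 4 = -2 (mod 12).
    Divide the congruence (and modulus) by g = 2: 7·t ≡ -1 (mod 6).
    Reduce coefficients mod 6: 1·t ≡ 5 (mod 6).
    So t ≡ 5 (mod 6).
    Then x = 4 + 14·5 = 74, valid modulo lcm(14, 12) = 84: x ≡ 74 (mod 84).
  Combine with x ≡ 2 (mod 6): gcd(84, 6) = 6; 2 - 74 = -72, which IS divisible by 6, so compatible.
    Write x = 74 + 84·t and substitute into x ≡ 2 (mod 6): 84·t ≡ 2 − 74 = -72 (mod 6).
    Divide the congruence (and modulus) by g = 6: 14·t ≡ -12 (mod 1).
    Modulo 1 every t works; take t = 0.
    Then x = 74 + 84·0 = 74, valid modulo lcm(84, 6) = 84: x ≡ 74 (mod 84).
Verify: 74 mod 14 = 4, 74 mod 12 = 2, 74 mod 6 = 2.

x ≡ 74 (mod 84).


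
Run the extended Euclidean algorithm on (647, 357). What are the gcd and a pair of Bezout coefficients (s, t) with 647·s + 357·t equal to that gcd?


Euclidean algorithm on (647, 357) — divide until remainder is 0:
  647 = 1 · 357 + 290
  357 = 1 · 290 + 67
  290 = 4 · 67 + 22
  67 = 3 · 22 + 1
  22 = 22 · 1 + 0
gcd(647, 357) = 1.
Track Bezout coefficients alongside the remainders: start with r₀ = 647 = a·1 + b·0 (s = 1, t = 0) and r₁ = 357 = a·0 + b·1 (s = 0, t = 1); each new remainder r_{k+1} = r_{k-1} − q_k·r_k inherits s_{k+1} = s_{k-1} − q_k·s_k, t_{k+1} = t_{k-1} − q_k·t_k, so r_k = a·s_k + b·t_k at every step:
  q = 1: r = 290, s = 1 − 1·0 = 1, t = 0 − 1·1 = -1  (check: 647·1 + 357·(-1) = 290)
  q = 1: r = 67, s = 0 − 1·1 = -1, t = 1 − 1·(-1) = 2  (check: 647·(-1) + 357·2 = 67)
  q = 4: r = 22, s = 1 − 4·(-1) = 5, t = -1 − 4·2 = -9  (check: 647·5 + 357·(-9) = 22)
  q = 3: r = 1, s = -1 − 3·5 = -16, t = 2 − 3·(-9) = 29  (check: 647·(-16) + 357·29 = 1)
The row with r = 1 (the gcd) gives the Bezout coefficients s = -16, t = 29.
Result: 647 · (-16) + 357 · (29) = 1.

gcd(647, 357) = 1; s = -16, t = 29 (check: 647·(-16) + 357·29 = 1).


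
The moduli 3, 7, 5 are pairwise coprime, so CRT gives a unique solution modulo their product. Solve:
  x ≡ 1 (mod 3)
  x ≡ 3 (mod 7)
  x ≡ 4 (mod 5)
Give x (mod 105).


Moduli 3, 7, 5 are pairwise coprime; by CRT there is a unique solution modulo M = 3 · 7 · 5 = 105.
Solve pairwise, accumulating the modulus:
  Start with x ≡ 1 (mod 3).
  Combine with x ≡ 3 (mod 7): since gcd(3, 7) = 1, we get a unique residue mod 21.
    Write x = 1 + 3·t and substitute into x ≡ 3 (mod 7): 3·t ≡ 3 − 1 = 2 (mod 7).
    The inverse of 3 mod 7 is 5 (since 3·5 = 15 = 2·7 + 1), so t ≡ 5·2 = 10 ≡ 3 (mod 7).
    Then x = 1 + 3·3 = 10, valid modulo lcm(3, 7) = 21: x ≡ 10 (mod 21).
  Combine with x ≡ 4 (mod 5): since gcd(21, 5) = 1, we get a unique residue mod 105.
    Write x = 10 + 21·t and substitute into x ≡ 4 (mod 5): 21·t ≡ 4 − 10 = -6 (mod 5).
    Reduce coefficients mod 5: 1·t ≡ 4 (mod 5).
    So t ≡ 4 (mod 5).
    Then x = 10 + 21·4 = 94, valid modulo lcm(21, 5) = 105: x ≡ 94 (mod 105).
Verify: 94 mod 3 = 1 ✓, 94 mod 7 = 3 ✓, 94 mod 5 = 4 ✓.

x ≡ 94 (mod 105).


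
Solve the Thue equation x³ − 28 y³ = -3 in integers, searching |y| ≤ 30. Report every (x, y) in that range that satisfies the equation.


The equation is x³ - 28y³ = -3. For fixed y, x³ = 28·y³ − 3, so a solution requires the RHS to be a perfect cube.
Strategy: iterate y from -30 to 30, compute RHS = 28·y³ − 3, and check whether it is a (positive or negative) perfect cube.
Check small values of y:
  y = 0: RHS = -3 is not a perfect cube.
  y = 1: RHS = 25 is not a perfect cube.
  y = -1: RHS = -31 is not a perfect cube.
  y = 2: RHS = 221 is not a perfect cube.
  y = -2: RHS = -227 is not a perfect cube.
  y = 3: RHS = 753 is not a perfect cube.
  y = -3: RHS = -759 is not a perfect cube.
Continuing the search up to |y| = 30 finds no solutions either.
No (x, y) in the scanned range satisfies the equation.

No integer solutions with |y| ≤ 30.


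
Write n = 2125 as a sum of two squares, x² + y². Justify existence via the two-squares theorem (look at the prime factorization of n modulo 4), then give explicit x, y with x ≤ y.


Step 1: Factor n = 2125 = 5^3 · 17.
Step 2: Check the mod-4 condition on each prime factor: 5 ≡ 1 (mod 4), exponent 3; 17 ≡ 1 (mod 4), exponent 1.
All primes ≡ 3 (mod 4) appear to even exponent (or don't appear), so by the two-squares theorem n IS expressible as a sum of two squares.
Step 3: Build a representation. Group n = k² · m with k = 5 and m = 5 · 17 = 85 (a product of primes ≡ 1 (mod 4)); a representation of m scales to one of n via (k·x)² + (k·y)² = k²(x² + y²). Each prime p ≡ 1 (mod 4) is itself a sum of two squares; find a² by testing p − a² for a perfect square:
  5: 5 − 1² = 4 = 2² ⇒ 5 = 1² + 2².
  17: 17 − 1² = 16 = 4² ⇒ 17 = 1² + 4².
  Combine using the Brahmagupta–Fibonacci identity (a² + b²)(c² + d²) = (ac − bd)² + (ad + bc)² = (ac + bd)² + (ad − bc)²:
  5 · 17 = 85: from (1² + 2²)(1² + 4²), take (1·1 − 2·4, 1·4 + 2·1) = (1 − 8, 4 + 2) = (-7, 6); dropping signs (only squares matter) gives (7, 6); check 7² + 6² = 49 + 36 = 85 ✓.
  Scale by k = 5: (5·7, 5·6) = (35, 30).
Step 4: Order so x ≤ y and verify: 30² + 35² = 900 + 1225 = 2125 = n. ✓

n = 2125 = 30² + 35² (one valid representation with x ≤ y).


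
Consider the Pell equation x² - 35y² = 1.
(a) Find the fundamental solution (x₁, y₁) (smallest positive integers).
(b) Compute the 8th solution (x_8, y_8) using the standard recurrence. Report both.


Step 1: Find the fundamental solution (x₁, y₁) of x² - 35y² = 1.
  Expand √35 as a continued fraction. a₀ = ⌊√35⌋ = 5; iterate m_{k+1} = d_k·a_k − m_k, d_{k+1} = (35 − m_{k+1}²)/d_k, a_{k+1} = ⌊(a₀ + m_{k+1})/d_{k+1}⌋ (starting m₀ = 0, d₀ = 1), with convergents p_k = a_k·p_{k-1} + p_{k-2}, q_k = a_k·q_{k-1} + q_{k-2} (p₋₁ = 1, q₋₁ = 0):
  k = 0: a₀ = 5; p₀/q₀ = 5/1; p₀² − 35·q₀² = 25 − 35 = -10.
  k = 1: m = 5, d = 10, a = ⌊(5 + 5)/10⌋ = 1; p/q = (1·5 + 1)/(1·1 + 0) = 6/1; p² − 35·q² = 36 − 35 = 1.
  The first convergent with p² − 35·q² = 1 gives the fundamental solution (x₁, y₁) = (6, 1).
Step 2: Apply the recurrence (x_{n+1}, y_{n+1}) = (x₁x_n + 35y₁y_n, x₁y_n + y₁x_n) repeatedly.
  From (x_1, y_1) = (6, 1): x_2 = 6·6 + 35·1·1 = 71; y_2 = 6·1 + 1·6 = 12.
  From (x_2, y_2) = (71, 12): x_3 = 6·71 + 35·1·12 = 846; y_3 = 6·12 + 1·71 = 143.
  From (x_3, y_3) = (846, 143): x_4 = 6·846 + 35·1·143 = 10081; y_4 = 6·143 + 1·846 = 1704.
  From (x_4, y_4) = (10081, 1704): x_5 = 6·10081 + 35·1·1704 = 120126; y_5 = 6·1704 + 1·10081 = 20305.
  From (x_5, y_5) = (120126, 20305): x_6 = 6·120126 + 35·1·20305 = 1431431; y_6 = 6·20305 + 1·120126 = 241956.
  From (x_6, y_6) = (1431431, 241956): x_7 = 6·1431431 + 35·1·241956 = 17057046; y_7 = 6·241956 + 1·1431431 = 2883167.
  From (x_7, y_7) = (17057046, 2883167): x_8 = 6·17057046 + 35·1·2883167 = 203253121; y_8 = 6·2883167 + 1·17057046 = 34356048.
Step 3: Verify x_8² - 35·y_8² = 41311831196240641 - 41311831196240640 = 1 (should be 1). ✓

(x_1, y_1) = (6, 1); (x_8, y_8) = (203253121, 34356048).


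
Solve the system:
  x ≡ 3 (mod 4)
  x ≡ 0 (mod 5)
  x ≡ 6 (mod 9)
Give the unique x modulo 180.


Moduli 4, 5, 9 are pairwise coprime; by CRT there is a unique solution modulo M = 4 · 5 · 9 = 180.
Solve pairwise, accumulating the modulus:
  Start with x ≡ 3 (mod 4).
  Combine with x ≡ 0 (mod 5): since gcd(4, 5) = 1, we get a unique residue mod 20.
    Write x = 3 + 4·t and substitute into x ≡ 0 (mod 5): 4·t ≡ 0 − 3 = -3 (mod 5).
    Reduce coefficients mod 5: 4·t ≡ 2 (mod 5).
    The inverse of 4 mod 5 is 4 (since 4·4 = 16 = 3·5 + 1), so t ≡ 4·2 = 8 ≡ 3 (mod 5).
    Then x = 3 + 4·3 = 15, valid modulo lcm(4, 5) = 20: x ≡ 15 (mod 20).
  Combine with x ≡ 6 (mod 9): since gcd(20, 9) = 1, we get a unique residue mod 180.
    Write x = 15 + 20·t and substitute into x ≡ 6 (mod 9): 20·t ≡ 6 − 15 = -9 (mod 9).
    Reduce coefficients mod 9: 2·t ≡ 0 (mod 9).
    The inverse of 2 mod 9 is 5 (since 2·5 = 10 = 1·9 + 1), so t ≡ 5·0 = 0 ≡ 0 (mod 9).
    Then x = 15 + 20·0 = 15, valid modulo lcm(20, 9) = 180: x ≡ 15 (mod 180).
Verify: 15 mod 4 = 3 ✓, 15 mod 5 = 0 ✓, 15 mod 9 = 6 ✓.

x ≡ 15 (mod 180).


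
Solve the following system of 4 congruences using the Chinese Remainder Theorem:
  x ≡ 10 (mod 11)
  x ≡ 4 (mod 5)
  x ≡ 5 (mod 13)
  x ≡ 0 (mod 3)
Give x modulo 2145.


Product of moduli M = 11 · 5 · 13 · 3 = 2145.
Merge one congruence at a time:
  Start: x ≡ 10 (mod 11).
  Combine with x ≡ 4 (mod 5); new modulus lcm = 55.
    Write x = 10 + 11·t and substitute into x ≡ 4 (mod 5): 11·t ≡ 4 − 10 = -6 (mod 5).
    Reduce coefficients mod 5: 1·t ≡ 4 (mod 5).
    So t ≡ 4 (mod 5).
    Then x = 10 + 11·4 = 54, valid modulo lcm(11, 5) = 55: x ≡ 54 (mod 55).
  Combine with x ≡ 5 (mod 13); new modulus lcm = 715.
    Write x = 54 + 55·t and substitute into x ≡ 5 (mod 13): 55·t ≡ 5 − 54 = -49 (mod 13).
    Reduce coefficients mod 13: 3·t ≡ 3 (mod 13).
    The inverse of 3 mod 13 is 9 (since 3·9 = 27 = 2·13 + 1), so t ≡ 9·3 = 27 ≡ 1 (mod 13).
    Then x = 54 + 55·1 = 109, valid modulo lcm(55, 13) = 715: x ≡ 109 (mod 715).
  Combine with x ≡ 0 (mod 3); new modulus lcm = 2145.
    Write x = 109 + 715·t and substitute into x ≡ 0 (mod 3): 715·t ≡ 0 − 109 = -109 (mod 3).
    Reduce coefficients mod 3: 1·t ≡ 2 (mod 3).
    So t ≡ 2 (mod 3).
    Then x = 109 + 715·2 = 1539, valid modulo lcm(715, 3) = 2145: x ≡ 1539 (mod 2145).
Verify against each original: 1539 mod 11 = 10, 1539 mod 5 = 4, 1539 mod 13 = 5, 1539 mod 3 = 0.

x ≡ 1539 (mod 2145).


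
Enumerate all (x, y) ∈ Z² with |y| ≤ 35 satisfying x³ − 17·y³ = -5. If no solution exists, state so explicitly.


The equation is x³ - 17y³ = -5. For fixed y, x³ = 17·y³ − 5, so a solution requires the RHS to be a perfect cube.
Strategy: iterate y from -35 to 35, compute RHS = 17·y³ − 5, and check whether it is a (positive or negative) perfect cube.
Check small values of y:
  y = 0: RHS = -5 is not a perfect cube.
  y = 1: RHS = 12 is not a perfect cube.
  y = -1: RHS = -22 is not a perfect cube.
  y = 2: RHS = 131 is not a perfect cube.
  y = -2: RHS = -141 is not a perfect cube.
  y = 3: RHS = 454 is not a perfect cube.
  y = -3: RHS = -464 is not a perfect cube.
Continuing the search up to |y| = 35 finds no solutions either.
No (x, y) in the scanned range satisfies the equation.

No integer solutions with |y| ≤ 35.


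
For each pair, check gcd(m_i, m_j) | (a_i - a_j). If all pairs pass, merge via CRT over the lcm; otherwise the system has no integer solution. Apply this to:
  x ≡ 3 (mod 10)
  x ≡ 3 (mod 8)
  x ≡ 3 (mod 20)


Moduli 10, 8, 20 are not pairwise coprime, so CRT works modulo lcm(m_i) when all pairwise compatibility conditions hold.
Pairwise compatibility: gcd(m_i, m_j) must divide a_i - a_j for every pair.
Merge one congruence at a time:
  Start: x ≡ 3 (mod 10).
  Combine with x ≡ 3 (mod 8): gcd(10, 8) = 2; 3 - 3 = 0, which IS divisible by 2, so compatible.
    Write x = 3 + 10·t and substitute into x ≡ 3 (mod 8): 10·t ≡ 3 − 3 = 0 (mod 8).
    Divide the congruence (and modulus) by g = 2: 5·t ≡ 0 (mod 4).
    Reduce coefficients mod 4: 1·t ≡ 0 (mod 4).
    So t ≡ 0 (mod 4).
    Then x = 3 + 10·0 = 3, valid modulo lcm(10, 8) = 40: x ≡ 3 (mod 40).
  Combine with x ≡ 3 (mod 20): gcd(40, 20) = 20; 3 - 3 = 0, which IS divisible by 20, so compatible.
    Write x = 3 + 40·t and substitute into x ≡ 3 (mod 20): 40·t ≡ 3 − 3 = 0 (mod 20).
    Divide the congruence (and modulus) by g = 20: 2·t ≡ 0 (mod 1).
    Modulo 1 every t works; take t = 0.
    Then x = 3 + 40·0 = 3, valid modulo lcm(40, 20) = 40: x ≡ 3 (mod 40).
Verify: 3 mod 10 = 3, 3 mod 8 = 3, 3 mod 20 = 3.

x ≡ 3 (mod 40).


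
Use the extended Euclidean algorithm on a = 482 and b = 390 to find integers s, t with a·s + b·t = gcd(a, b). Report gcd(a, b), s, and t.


Euclidean algorithm on (482, 390) — divide until remainder is 0:
  482 = 1 · 390 + 92
  390 = 4 · 92 + 22
  92 = 4 · 22 + 4
  22 = 5 · 4 + 2
  4 = 2 · 2 + 0
gcd(482, 390) = 2.
Track Bezout coefficients alongside the remainders: start with r₀ = 482 = a·1 + b·0 (s = 1, t = 0) and r₁ = 390 = a·0 + b·1 (s = 0, t = 1); each new remainder r_{k+1} = r_{k-1} − q_k·r_k inherits s_{k+1} = s_{k-1} − q_k·s_k, t_{k+1} = t_{k-1} − q_k·t_k, so r_k = a·s_k + b·t_k at every step:
  q = 1: r = 92, s = 1 − 1·0 = 1, t = 0 − 1·1 = -1  (check: 482·1 + 390·(-1) = 92)
  q = 4: r = 22, s = 0 − 4·1 = -4, t = 1 − 4·(-1) = 5  (check: 482·(-4) + 390·5 = 22)
  q = 4: r = 4, s = 1 − 4·(-4) = 17, t = -1 − 4·5 = -21  (check: 482·17 + 390·(-21) = 4)
  q = 5: r = 2, s = -4 − 5·17 = -89, t = 5 − 5·(-21) = 110  (check: 482·(-89) + 390·110 = 2)
The row with r = 2 (the gcd) gives the Bezout coefficients s = -89, t = 110.
Result: 482 · (-89) + 390 · (110) = 2.

gcd(482, 390) = 2; s = -89, t = 110 (check: 482·(-89) + 390·110 = 2).


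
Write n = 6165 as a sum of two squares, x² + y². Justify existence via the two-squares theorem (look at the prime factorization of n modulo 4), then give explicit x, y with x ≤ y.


Step 1: Factor n = 6165 = 3^2 · 5 · 137.
Step 2: Check the mod-4 condition on each prime factor: 3 ≡ 3 (mod 4), exponent 2 (must be even); 5 ≡ 1 (mod 4), exponent 1; 137 ≡ 1 (mod 4), exponent 1.
All primes ≡ 3 (mod 4) appear to even exponent (or don't appear), so by the two-squares theorem n IS expressible as a sum of two squares.
Step 3: Build a representation. Group n = k² · m with k = 3 and m = 5 · 137 = 685 (a product of primes ≡ 1 (mod 4)); a representation of m scales to one of n via (k·x)² + (k·y)² = k²(x² + y²). Each prime p ≡ 1 (mod 4) is itself a sum of two squares; find a² by testing p − a² for a perfect square:
  5: 5 − 1² = 4 = 2² ⇒ 5 = 1² + 2².
  137: 137 − 1² = 136, 137 − 2² = 133, 137 − 3² = 128, 137 − 4² = 121 = 11² ⇒ 137 = 4² + 11².
  Combine using the Brahmagupta–Fibonacci identity (a² + b²)(c² + d²) = (ac − bd)² + (ad + bc)² = (ac + bd)² + (ad − bc)²:
  5 · 137 = 685: from (1² + 2²)(4² + 11²), take (1·4 − 2·11, 1·11 + 2·4) = (4 − 22, 11 + 8) = (-18, 19); dropping signs (only squares matter) gives (18, 19); check 18² + 19² = 324 + 361 = 685 ✓.
  Scale by k = 3: (3·18, 3·19) = (54, 57).
Step 4: Order so x ≤ y and verify: 54² + 57² = 2916 + 3249 = 6165 = n. ✓

n = 6165 = 54² + 57² (one valid representation with x ≤ y).


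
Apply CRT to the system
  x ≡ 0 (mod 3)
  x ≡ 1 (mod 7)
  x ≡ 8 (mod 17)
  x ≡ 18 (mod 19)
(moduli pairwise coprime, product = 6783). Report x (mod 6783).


Product of moduli M = 3 · 7 · 17 · 19 = 6783.
Merge one congruence at a time:
  Start: x ≡ 0 (mod 3).
  Combine with x ≡ 1 (mod 7); new modulus lcm = 21.
    Write x = 0 + 3·t and substitute into x ≡ 1 (mod 7): 3·t ≡ 1 − 0 = 1 (mod 7).
    The inverse of 3 mod 7 is 5 (since 3·5 = 15 = 2·7 + 1), so t ≡ 5·1 = 5 ≡ 5 (mod 7).
    Then x = 0 + 3·5 = 15, valid modulo lcm(3, 7) = 21: x ≡ 15 (mod 21).
  Combine with x ≡ 8 (mod 17); new modulus lcm = 357.
    Write x = 15 + 21·t and substitute into x ≡ 8 (mod 17): 21·t ≡ 8 − 15 = -7 (mod 17).
    Reduce coefficients mod 17: 4·t ≡ 10 (mod 17).
    The inverse of 4 mod 17 is 13 (since 4·13 = 52 = 3·17 + 1), so t ≡ 13·10 = 130 ≡ 11 (mod 17).
    Then x = 15 + 21·11 = 246, valid modulo lcm(21, 17) = 357: x ≡ 246 (mod 357).
  Combine with x ≡ 18 (mod 19); new modulus lcm = 6783.
    Write x = 246 + 357·t and substitute into x ≡ 18 (mod 19): 357·t ≡ 18 − 246 = -228 (mod 19).
    Reduce coefficients mod 19: 15·t ≡ 0 (mod 19).
    The inverse of 15 mod 19 is 14 (since 15·14 = 210 = 11·19 + 1), so t ≡ 14·0 = 0 ≡ 0 (mod 19).
    Then x = 246 + 357·0 = 246, valid modulo lcm(357, 19) = 6783: x ≡ 246 (mod 6783).
Verify against each original: 246 mod 3 = 0, 246 mod 7 = 1, 246 mod 17 = 8, 246 mod 19 = 18.

x ≡ 246 (mod 6783).


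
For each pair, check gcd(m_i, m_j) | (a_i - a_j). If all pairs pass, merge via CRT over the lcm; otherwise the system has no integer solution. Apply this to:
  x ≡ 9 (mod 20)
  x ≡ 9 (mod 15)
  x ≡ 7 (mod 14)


Moduli 20, 15, 14 are not pairwise coprime, so CRT works modulo lcm(m_i) when all pairwise compatibility conditions hold.
Pairwise compatibility: gcd(m_i, m_j) must divide a_i - a_j for every pair.
Merge one congruence at a time:
  Start: x ≡ 9 (mod 20).
  Combine with x ≡ 9 (mod 15): gcd(20, 15) = 5; 9 - 9 = 0, which IS divisible by 5, so compatible.
    Write x = 9 + 20·t and substitute into x ≡ 9 (mod 15): 20·t ≡ 9 − 9 = 0 (mod 15).
    Divide the congruence (and modulus) by g = 5: 4·t ≡ 0 (mod 3).
    Reduce coefficients mod 3: 1·t ≡ 0 (mod 3).
    So t ≡ 0 (mod 3).
    Then x = 9 + 20·0 = 9, valid modulo lcm(20, 15) = 60: x ≡ 9 (mod 60).
  Combine with x ≡ 7 (mod 14): gcd(60, 14) = 2; 7 - 9 = -2, which IS divisible by 2, so compatible.
    Write x = 9 + 60·t and substitute into x ≡ 7 (mod 14): 60·t ≡ 7 − 9 = -2 (mod 14).
    Divide the congruence (and modulus) by g = 2: 30·t ≡ -1 (mod 7).
    Reduce coefficients mod 7: 2·t ≡ 6 (mod 7).
    The inverse of 2 mod 7 is 4 (since 2·4 = 8 = 1·7 + 1), so t ≡ 4·6 = 24 ≡ 3 (mod 7).
    Then x = 9 + 60·3 = 189, valid modulo lcm(60, 14) = 420: x ≡ 189 (mod 420).
Verify: 189 mod 20 = 9, 189 mod 15 = 9, 189 mod 14 = 7.

x ≡ 189 (mod 420).


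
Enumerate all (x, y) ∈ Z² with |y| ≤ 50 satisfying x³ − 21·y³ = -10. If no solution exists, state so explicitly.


The equation is x³ - 21y³ = -10. For fixed y, x³ = 21·y³ − 10, so a solution requires the RHS to be a perfect cube.
Strategy: iterate y from -50 to 50, compute RHS = 21·y³ − 10, and check whether it is a (positive or negative) perfect cube.
Check small values of y:
  y = 0: RHS = -10 is not a perfect cube.
  y = 1: RHS = 11 is not a perfect cube.
  y = -1: RHS = -31 is not a perfect cube.
  y = 2: RHS = 158 is not a perfect cube.
  y = -2: RHS = -178 is not a perfect cube.
  y = 3: RHS = 557 is not a perfect cube.
  y = -3: RHS = -577 is not a perfect cube.
Continuing the search up to |y| = 50 finds no solutions either.
No (x, y) in the scanned range satisfies the equation.

No integer solutions with |y| ≤ 50.


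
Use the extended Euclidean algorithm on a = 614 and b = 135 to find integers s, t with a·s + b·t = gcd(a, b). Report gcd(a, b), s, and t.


Euclidean algorithm on (614, 135) — divide until remainder is 0:
  614 = 4 · 135 + 74
  135 = 1 · 74 + 61
  74 = 1 · 61 + 13
  61 = 4 · 13 + 9
  13 = 1 · 9 + 4
  9 = 2 · 4 + 1
  4 = 4 · 1 + 0
gcd(614, 135) = 1.
Track Bezout coefficients alongside the remainders: start with r₀ = 614 = a·1 + b·0 (s = 1, t = 0) and r₁ = 135 = a·0 + b·1 (s = 0, t = 1); each new remainder r_{k+1} = r_{k-1} − q_k·r_k inherits s_{k+1} = s_{k-1} − q_k·s_k, t_{k+1} = t_{k-1} − q_k·t_k, so r_k = a·s_k + b·t_k at every step:
  q = 4: r = 74, s = 1 − 4·0 = 1, t = 0 − 4·1 = -4  (check: 614·1 + 135·(-4) = 74)
  q = 1: r = 61, s = 0 − 1·1 = -1, t = 1 − 1·(-4) = 5  (check: 614·(-1) + 135·5 = 61)
  q = 1: r = 13, s = 1 − 1·(-1) = 2, t = -4 − 1·5 = -9  (check: 614·2 + 135·(-9) = 13)
  q = 4: r = 9, s = -1 − 4·2 = -9, t = 5 − 4·(-9) = 41  (check: 614·(-9) + 135·41 = 9)
  q = 1: r = 4, s = 2 − 1·(-9) = 11, t = -9 − 1·41 = -50  (check: 614·11 + 135·(-50) = 4)
  q = 2: r = 1, s = -9 − 2·11 = -31, t = 41 − 2·(-50) = 141  (check: 614·(-31) + 135·141 = 1)
The row with r = 1 (the gcd) gives the Bezout coefficients s = -31, t = 141.
Result: 614 · (-31) + 135 · (141) = 1.

gcd(614, 135) = 1; s = -31, t = 141 (check: 614·(-31) + 135·141 = 1).
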